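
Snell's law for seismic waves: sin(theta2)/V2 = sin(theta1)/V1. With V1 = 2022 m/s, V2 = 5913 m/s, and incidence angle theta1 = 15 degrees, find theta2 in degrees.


sin(theta1) = sin(15 deg) = 0.258819
sin(theta2) = V2/V1 * sin(theta1) = 5913/2022 * 0.258819 = 0.756873
theta2 = arcsin(0.756873) = 49.1893 degrees

49.1893


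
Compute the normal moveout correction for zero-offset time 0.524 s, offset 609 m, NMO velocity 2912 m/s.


x/Vnmo = 609/2912 = 0.209135
(x/Vnmo)^2 = 0.043737
t0^2 = 0.274576
sqrt(0.274576 + 0.043737) = 0.564193
dt = 0.564193 - 0.524 = 0.040193

0.040193


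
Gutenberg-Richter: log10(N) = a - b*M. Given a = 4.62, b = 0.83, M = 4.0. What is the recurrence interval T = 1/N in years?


log10(N) = 4.62 - 0.83*4.0 = 1.3
N = 10^1.3 = 19.952623
T = 1/N = 1/19.952623 = 0.0501 years

0.0501


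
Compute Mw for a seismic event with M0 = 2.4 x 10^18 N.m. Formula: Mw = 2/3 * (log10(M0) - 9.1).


log10(M0) = log10(2.4 x 10^18) = 18.3802
Mw = 2/3 * (18.3802 - 9.1)
= 2/3 * 9.2802
= 6.19

6.19


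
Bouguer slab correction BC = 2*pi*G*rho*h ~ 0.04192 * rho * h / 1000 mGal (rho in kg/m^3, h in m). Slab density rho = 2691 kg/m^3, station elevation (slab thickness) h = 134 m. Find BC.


BC = 0.04192 * rho * h / 1000
= 0.04192 * 2691 * 134 / 1000
= 15.1161 mGal

15.1161


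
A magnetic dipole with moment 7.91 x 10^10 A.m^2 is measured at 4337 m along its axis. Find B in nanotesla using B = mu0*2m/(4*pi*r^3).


m = 7.91 x 10^10 = 79100000000 A.m^2
2m = 158200000000 A.m^2
r^3 = 4337^3 = 81577100753
B = (4pi*10^-7) * 158200000000 / (4*pi * 81577100753) * 1e9
= 198799.983119 / 1025128081707.12 * 1e9
= 193.927 nT

193.927


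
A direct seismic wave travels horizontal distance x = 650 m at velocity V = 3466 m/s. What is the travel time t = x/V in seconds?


t = x / V
= 650 / 3466
= 0.1875 s

0.1875


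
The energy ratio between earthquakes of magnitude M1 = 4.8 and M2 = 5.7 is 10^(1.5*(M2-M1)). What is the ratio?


M2 - M1 = 5.7 - 4.8 = 0.9
1.5 * 0.9 = 1.35
ratio = 10^1.35 = 22.39

22.39


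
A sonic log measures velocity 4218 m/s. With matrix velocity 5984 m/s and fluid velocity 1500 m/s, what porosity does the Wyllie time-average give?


1/V - 1/Vm = 1/4218 - 1/5984 = 6.997e-05
1/Vf - 1/Vm = 1/1500 - 1/5984 = 0.00049955
phi = 6.997e-05 / 0.00049955 = 0.1401

0.1401


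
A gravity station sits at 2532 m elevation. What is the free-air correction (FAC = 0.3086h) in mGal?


FAC = 0.3086 * h
= 0.3086 * 2532
= 781.3752 mGal

781.3752


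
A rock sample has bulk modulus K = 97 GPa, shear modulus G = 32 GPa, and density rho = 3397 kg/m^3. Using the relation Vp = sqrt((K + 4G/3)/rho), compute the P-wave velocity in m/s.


First compute the effective modulus:
K + 4G/3 = 97e9 + 4*32e9/3 = 139666666666.67 Pa
Then divide by density:
139666666666.67 / 3397 = 41114709.057 Pa/(kg/m^3)
Take the square root:
Vp = sqrt(41114709.057) = 6412.08 m/s

6412.08


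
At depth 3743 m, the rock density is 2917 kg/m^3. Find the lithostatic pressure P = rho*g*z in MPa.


P = rho * g * z / 1e6
= 2917 * 9.81 * 3743 / 1e6
= 107108827.11 / 1e6
= 107.1088 MPa

107.1088


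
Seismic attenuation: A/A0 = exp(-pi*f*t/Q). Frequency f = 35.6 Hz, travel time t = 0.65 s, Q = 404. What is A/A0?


pi*f*t/Q = pi*35.6*0.65/404 = 0.179942
A/A0 = exp(-0.179942) = 0.835319

0.835319


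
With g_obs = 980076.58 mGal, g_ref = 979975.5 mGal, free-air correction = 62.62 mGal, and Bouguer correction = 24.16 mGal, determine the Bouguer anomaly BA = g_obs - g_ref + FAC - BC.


BA = g_obs - g_ref + FAC - BC
= 980076.58 - 979975.5 + 62.62 - 24.16
= 139.54 mGal

139.54


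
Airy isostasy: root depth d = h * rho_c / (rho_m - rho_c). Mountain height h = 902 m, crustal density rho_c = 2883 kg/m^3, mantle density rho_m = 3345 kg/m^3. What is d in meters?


rho_m - rho_c = 3345 - 2883 = 462
d = 902 * 2883 / 462
= 2600466 / 462
= 5628.71 m

5628.71


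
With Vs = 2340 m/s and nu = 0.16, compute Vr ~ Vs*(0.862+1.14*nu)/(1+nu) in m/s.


Numerator factor = 0.862 + 1.14*0.16 = 1.0444
Denominator = 1 + 0.16 = 1.16
Vr = 2340 * 1.0444 / 1.16 = 2106.81 m/s

2106.81


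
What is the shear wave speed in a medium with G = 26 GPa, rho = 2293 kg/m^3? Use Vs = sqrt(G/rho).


Convert G to Pa: G = 26e9 Pa
Compute G/rho = 26e9 / 2293 = 11338857.3921
Vs = sqrt(11338857.3921) = 3367.32 m/s

3367.32


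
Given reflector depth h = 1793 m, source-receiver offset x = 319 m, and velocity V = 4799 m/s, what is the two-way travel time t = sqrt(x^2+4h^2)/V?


x^2 + 4h^2 = 319^2 + 4*1793^2 = 101761 + 12859396 = 12961157
sqrt(12961157) = 3600.1607
t = 3600.1607 / 4799 = 0.7502 s

0.7502


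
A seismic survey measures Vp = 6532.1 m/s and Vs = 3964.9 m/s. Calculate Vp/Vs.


Vp/Vs = 6532.1 / 3964.9
= 1.6475

1.6475


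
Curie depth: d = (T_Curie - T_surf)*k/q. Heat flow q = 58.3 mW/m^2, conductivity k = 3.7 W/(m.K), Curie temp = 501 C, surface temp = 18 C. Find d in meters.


T_Curie - T_surf = 501 - 18 = 483 C
Convert q to W/m^2: 58.3 mW/m^2 = 0.0583 W/m^2
d = 483 * 3.7 / 0.0583 = 30653.52 m

30653.52


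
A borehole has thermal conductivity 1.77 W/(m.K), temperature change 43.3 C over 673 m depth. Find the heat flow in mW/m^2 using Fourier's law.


q = k * dT / dz * 1000
= 1.77 * 43.3 / 673 * 1000
= 0.11388 * 1000
= 113.8796 mW/m^2

113.8796


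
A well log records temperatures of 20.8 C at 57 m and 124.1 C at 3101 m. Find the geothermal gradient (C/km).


dT = 124.1 - 20.8 = 103.3 C
dz = 3101 - 57 = 3044 m
gradient = dT/dz * 1000 = 103.3/3044 * 1000 = 33.9356 C/km

33.9356


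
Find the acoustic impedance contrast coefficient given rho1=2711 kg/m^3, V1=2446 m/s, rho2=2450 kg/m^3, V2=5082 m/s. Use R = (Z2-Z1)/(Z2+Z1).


Z1 = 2711 * 2446 = 6631106
Z2 = 2450 * 5082 = 12450900
R = (12450900 - 6631106) / (12450900 + 6631106) = 5819794 / 19082006 = 0.305

0.305


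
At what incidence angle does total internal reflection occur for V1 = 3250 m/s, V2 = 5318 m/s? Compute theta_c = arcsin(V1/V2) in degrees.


V1/V2 = 3250/5318 = 0.611132
theta_c = arcsin(0.611132) = 37.6714 degrees

37.6714


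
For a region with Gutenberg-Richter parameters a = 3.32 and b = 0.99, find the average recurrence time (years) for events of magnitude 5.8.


log10(N) = 3.32 - 0.99*5.8 = -2.422
N = 10^-2.422 = 0.003784
T = 1/N = 1/0.003784 = 264.2409 years

264.2409


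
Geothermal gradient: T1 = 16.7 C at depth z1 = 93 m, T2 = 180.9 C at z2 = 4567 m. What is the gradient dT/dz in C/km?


dT = 180.9 - 16.7 = 164.2 C
dz = 4567 - 93 = 4474 m
gradient = dT/dz * 1000 = 164.2/4474 * 1000 = 36.7009 C/km

36.7009


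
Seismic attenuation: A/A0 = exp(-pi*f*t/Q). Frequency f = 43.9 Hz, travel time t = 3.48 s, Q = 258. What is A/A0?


pi*f*t/Q = pi*43.9*3.48/258 = 1.860261
A/A0 = exp(-1.860261) = 0.155632

0.155632


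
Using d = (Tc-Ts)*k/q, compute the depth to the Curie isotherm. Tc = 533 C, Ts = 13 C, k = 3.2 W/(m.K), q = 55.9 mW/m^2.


T_Curie - T_surf = 533 - 13 = 520 C
Convert q to W/m^2: 55.9 mW/m^2 = 0.0559 W/m^2
d = 520 * 3.2 / 0.0559 = 29767.44 m

29767.44


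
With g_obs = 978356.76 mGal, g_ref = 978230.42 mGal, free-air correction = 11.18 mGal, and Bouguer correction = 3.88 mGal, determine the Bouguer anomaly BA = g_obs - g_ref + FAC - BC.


BA = g_obs - g_ref + FAC - BC
= 978356.76 - 978230.42 + 11.18 - 3.88
= 133.64 mGal

133.64


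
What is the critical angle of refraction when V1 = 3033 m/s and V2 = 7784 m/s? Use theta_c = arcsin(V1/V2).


V1/V2 = 3033/7784 = 0.389645
theta_c = arcsin(0.389645) = 22.9324 degrees

22.9324


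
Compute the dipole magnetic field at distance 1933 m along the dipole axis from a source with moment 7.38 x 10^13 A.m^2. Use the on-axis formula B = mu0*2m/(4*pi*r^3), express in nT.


m = 7.38 x 10^13 = 73800000000000 A.m^2
2m = 147600000000000 A.m^2
r^3 = 1933^3 = 7222633237
B = (4pi*10^-7) * 147600000000000 / (4*pi * 7222633237) * 1e9
= 185479630.267941 / 90762286067.73 * 1e9
= 2043576.0083 nT

2043576.0083


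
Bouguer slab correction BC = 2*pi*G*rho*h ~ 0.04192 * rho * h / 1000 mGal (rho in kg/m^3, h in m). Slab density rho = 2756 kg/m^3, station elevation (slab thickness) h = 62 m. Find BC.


BC = 0.04192 * rho * h / 1000
= 0.04192 * 2756 * 62 / 1000
= 7.163 mGal

7.163


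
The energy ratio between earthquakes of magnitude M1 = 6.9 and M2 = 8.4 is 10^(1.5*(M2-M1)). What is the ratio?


M2 - M1 = 8.4 - 6.9 = 1.5
1.5 * 1.5 = 2.25
ratio = 10^2.25 = 177.83

177.83


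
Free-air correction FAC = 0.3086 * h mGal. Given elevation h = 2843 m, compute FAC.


FAC = 0.3086 * h
= 0.3086 * 2843
= 877.3498 mGal

877.3498


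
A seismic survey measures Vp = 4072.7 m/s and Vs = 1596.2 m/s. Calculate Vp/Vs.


Vp/Vs = 4072.7 / 1596.2
= 2.5515

2.5515


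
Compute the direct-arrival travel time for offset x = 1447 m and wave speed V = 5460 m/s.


t = x / V
= 1447 / 5460
= 0.265 s

0.265


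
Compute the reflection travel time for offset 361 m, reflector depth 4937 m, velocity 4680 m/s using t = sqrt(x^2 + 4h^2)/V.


x^2 + 4h^2 = 361^2 + 4*4937^2 = 130321 + 97495876 = 97626197
sqrt(97626197) = 9880.597
t = 9880.597 / 4680 = 2.1112 s

2.1112


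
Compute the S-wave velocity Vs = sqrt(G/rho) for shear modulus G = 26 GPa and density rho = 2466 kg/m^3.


Convert G to Pa: G = 26e9 Pa
Compute G/rho = 26e9 / 2466 = 10543390.1054
Vs = sqrt(10543390.1054) = 3247.06 m/s

3247.06


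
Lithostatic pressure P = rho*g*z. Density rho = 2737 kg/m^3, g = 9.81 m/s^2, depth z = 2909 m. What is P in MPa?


P = rho * g * z / 1e6
= 2737 * 9.81 * 2909 / 1e6
= 78106562.73 / 1e6
= 78.1066 MPa

78.1066


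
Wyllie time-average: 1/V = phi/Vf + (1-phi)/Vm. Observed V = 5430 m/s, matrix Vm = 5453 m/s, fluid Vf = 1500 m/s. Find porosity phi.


1/V - 1/Vm = 1/5430 - 1/5453 = 7.8e-07
1/Vf - 1/Vm = 1/1500 - 1/5453 = 0.00048328
phi = 7.8e-07 / 0.00048328 = 0.0016

0.0016


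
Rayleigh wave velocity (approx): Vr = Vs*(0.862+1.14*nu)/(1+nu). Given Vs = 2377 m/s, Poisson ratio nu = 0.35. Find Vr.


Numerator factor = 0.862 + 1.14*0.35 = 1.261
Denominator = 1 + 0.35 = 1.35
Vr = 2377 * 1.261 / 1.35 = 2220.29 m/s

2220.29


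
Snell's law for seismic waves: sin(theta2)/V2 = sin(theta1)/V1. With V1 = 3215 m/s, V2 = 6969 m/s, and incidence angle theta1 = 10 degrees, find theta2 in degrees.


sin(theta1) = sin(10 deg) = 0.173648
sin(theta2) = V2/V1 * sin(theta1) = 6969/3215 * 0.173648 = 0.376409
theta2 = arcsin(0.376409) = 22.1114 degrees

22.1114


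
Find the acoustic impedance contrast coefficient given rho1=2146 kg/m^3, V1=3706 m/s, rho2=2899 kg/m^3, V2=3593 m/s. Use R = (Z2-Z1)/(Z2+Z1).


Z1 = 2146 * 3706 = 7953076
Z2 = 2899 * 3593 = 10416107
R = (10416107 - 7953076) / (10416107 + 7953076) = 2463031 / 18369183 = 0.1341

0.1341


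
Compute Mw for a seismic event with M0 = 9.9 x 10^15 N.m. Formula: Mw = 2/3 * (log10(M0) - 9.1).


log10(M0) = log10(9.9 x 10^15) = 15.9956
Mw = 2/3 * (15.9956 - 9.1)
= 2/3 * 6.8956
= 4.6

4.6


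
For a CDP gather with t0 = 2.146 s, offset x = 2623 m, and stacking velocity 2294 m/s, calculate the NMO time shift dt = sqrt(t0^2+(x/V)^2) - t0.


x/Vnmo = 2623/2294 = 1.143418
(x/Vnmo)^2 = 1.307404
t0^2 = 4.605316
sqrt(4.605316 + 1.307404) = 2.431608
dt = 2.431608 - 2.146 = 0.285608

0.285608


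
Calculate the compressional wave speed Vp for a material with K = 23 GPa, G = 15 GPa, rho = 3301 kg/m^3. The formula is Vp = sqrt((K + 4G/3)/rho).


First compute the effective modulus:
K + 4G/3 = 23e9 + 4*15e9/3 = 43000000000.0 Pa
Then divide by density:
43000000000.0 / 3301 = 13026355.6498 Pa/(kg/m^3)
Take the square root:
Vp = sqrt(13026355.6498) = 3609.2 m/s

3609.2


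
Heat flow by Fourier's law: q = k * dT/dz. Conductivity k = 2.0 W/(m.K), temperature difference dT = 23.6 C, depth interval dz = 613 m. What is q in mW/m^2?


q = k * dT / dz * 1000
= 2.0 * 23.6 / 613 * 1000
= 0.076998 * 1000
= 76.9984 mW/m^2

76.9984


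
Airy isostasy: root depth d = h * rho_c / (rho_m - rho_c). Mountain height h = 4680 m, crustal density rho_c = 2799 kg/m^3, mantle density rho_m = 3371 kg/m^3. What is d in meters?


rho_m - rho_c = 3371 - 2799 = 572
d = 4680 * 2799 / 572
= 13099320 / 572
= 22900.91 m

22900.91


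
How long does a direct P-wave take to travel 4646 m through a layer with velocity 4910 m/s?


t = x / V
= 4646 / 4910
= 0.9462 s

0.9462


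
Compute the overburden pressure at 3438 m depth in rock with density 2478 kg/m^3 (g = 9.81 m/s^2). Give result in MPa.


P = rho * g * z / 1e6
= 2478 * 9.81 * 3438 / 1e6
= 83574960.84 / 1e6
= 83.575 MPa

83.575


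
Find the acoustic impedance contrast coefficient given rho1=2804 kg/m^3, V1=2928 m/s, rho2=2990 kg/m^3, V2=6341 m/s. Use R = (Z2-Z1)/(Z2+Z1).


Z1 = 2804 * 2928 = 8210112
Z2 = 2990 * 6341 = 18959590
R = (18959590 - 8210112) / (18959590 + 8210112) = 10749478 / 27169702 = 0.3956

0.3956


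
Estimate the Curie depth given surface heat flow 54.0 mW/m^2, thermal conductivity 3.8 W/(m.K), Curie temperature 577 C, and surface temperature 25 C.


T_Curie - T_surf = 577 - 25 = 552 C
Convert q to W/m^2: 54.0 mW/m^2 = 0.054 W/m^2
d = 552 * 3.8 / 0.054 = 38844.44 m

38844.44


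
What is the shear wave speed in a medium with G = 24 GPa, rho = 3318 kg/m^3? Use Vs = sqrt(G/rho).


Convert G to Pa: G = 24e9 Pa
Compute G/rho = 24e9 / 3318 = 7233273.0561
Vs = sqrt(7233273.0561) = 2689.47 m/s

2689.47


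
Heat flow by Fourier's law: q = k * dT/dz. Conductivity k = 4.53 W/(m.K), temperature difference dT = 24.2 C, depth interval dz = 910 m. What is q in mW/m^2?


q = k * dT / dz * 1000
= 4.53 * 24.2 / 910 * 1000
= 0.120468 * 1000
= 120.4681 mW/m^2

120.4681


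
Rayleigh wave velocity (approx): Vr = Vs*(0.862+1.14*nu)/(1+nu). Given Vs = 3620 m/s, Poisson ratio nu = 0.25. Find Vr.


Numerator factor = 0.862 + 1.14*0.25 = 1.147
Denominator = 1 + 0.25 = 1.25
Vr = 3620 * 1.147 / 1.25 = 3321.71 m/s

3321.71


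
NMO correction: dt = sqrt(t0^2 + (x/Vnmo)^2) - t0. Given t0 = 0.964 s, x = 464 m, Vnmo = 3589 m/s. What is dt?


x/Vnmo = 464/3589 = 0.129284
(x/Vnmo)^2 = 0.016714
t0^2 = 0.929296
sqrt(0.929296 + 0.016714) = 0.972631
dt = 0.972631 - 0.964 = 0.008631

0.008631


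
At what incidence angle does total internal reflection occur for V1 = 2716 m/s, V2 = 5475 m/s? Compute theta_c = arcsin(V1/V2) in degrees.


V1/V2 = 2716/5475 = 0.496073
theta_c = arcsin(0.496073) = 29.7405 degrees

29.7405


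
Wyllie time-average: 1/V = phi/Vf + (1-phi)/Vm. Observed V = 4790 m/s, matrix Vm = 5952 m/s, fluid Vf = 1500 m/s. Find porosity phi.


1/V - 1/Vm = 1/4790 - 1/5952 = 4.076e-05
1/Vf - 1/Vm = 1/1500 - 1/5952 = 0.00049866
phi = 4.076e-05 / 0.00049866 = 0.0817

0.0817


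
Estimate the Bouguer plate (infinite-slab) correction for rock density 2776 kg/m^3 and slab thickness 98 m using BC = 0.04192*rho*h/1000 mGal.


BC = 0.04192 * rho * h / 1000
= 0.04192 * 2776 * 98 / 1000
= 11.4043 mGal

11.4043


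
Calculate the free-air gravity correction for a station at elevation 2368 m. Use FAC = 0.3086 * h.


FAC = 0.3086 * h
= 0.3086 * 2368
= 730.7648 mGal

730.7648


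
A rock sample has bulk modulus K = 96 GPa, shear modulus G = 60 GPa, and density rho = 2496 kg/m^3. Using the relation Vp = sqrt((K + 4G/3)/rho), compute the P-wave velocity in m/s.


First compute the effective modulus:
K + 4G/3 = 96e9 + 4*60e9/3 = 176000000000.0 Pa
Then divide by density:
176000000000.0 / 2496 = 70512820.5128 Pa/(kg/m^3)
Take the square root:
Vp = sqrt(70512820.5128) = 8397.19 m/s

8397.19


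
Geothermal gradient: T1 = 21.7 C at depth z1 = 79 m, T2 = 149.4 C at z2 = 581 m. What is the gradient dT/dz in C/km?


dT = 149.4 - 21.7 = 127.7 C
dz = 581 - 79 = 502 m
gradient = dT/dz * 1000 = 127.7/502 * 1000 = 254.3825 C/km

254.3825


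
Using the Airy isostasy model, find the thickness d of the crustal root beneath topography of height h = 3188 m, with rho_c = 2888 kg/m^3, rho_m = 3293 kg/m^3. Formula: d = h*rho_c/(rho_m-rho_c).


rho_m - rho_c = 3293 - 2888 = 405
d = 3188 * 2888 / 405
= 9206944 / 405
= 22733.2 m

22733.2


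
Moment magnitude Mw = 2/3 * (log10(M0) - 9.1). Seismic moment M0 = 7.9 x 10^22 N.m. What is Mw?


log10(M0) = log10(7.9 x 10^22) = 22.8976
Mw = 2/3 * (22.8976 - 9.1)
= 2/3 * 13.7976
= 9.2

9.2


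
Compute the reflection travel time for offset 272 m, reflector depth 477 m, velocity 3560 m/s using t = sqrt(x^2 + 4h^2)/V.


x^2 + 4h^2 = 272^2 + 4*477^2 = 73984 + 910116 = 984100
sqrt(984100) = 992.0181
t = 992.0181 / 3560 = 0.2787 s

0.2787


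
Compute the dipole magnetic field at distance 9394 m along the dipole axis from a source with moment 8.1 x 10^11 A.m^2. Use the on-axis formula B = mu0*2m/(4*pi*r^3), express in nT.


m = 8.1 x 10^11 = 810000000000 A.m^2
2m = 1620000000000 A.m^2
r^3 = 9394^3 = 828994534984
B = (4pi*10^-7) * 1620000000000 / (4*pi * 828994534984) * 1e9
= 2035752.039526 / 10417452563887.29 * 1e9
= 195.4175 nT

195.4175


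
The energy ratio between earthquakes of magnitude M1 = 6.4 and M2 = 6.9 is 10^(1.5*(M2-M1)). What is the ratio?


M2 - M1 = 6.9 - 6.4 = 0.5
1.5 * 0.5 = 0.75
ratio = 10^0.75 = 5.62

5.62


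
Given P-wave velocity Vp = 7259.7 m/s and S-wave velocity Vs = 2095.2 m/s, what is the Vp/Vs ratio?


Vp/Vs = 7259.7 / 2095.2
= 3.4649

3.4649


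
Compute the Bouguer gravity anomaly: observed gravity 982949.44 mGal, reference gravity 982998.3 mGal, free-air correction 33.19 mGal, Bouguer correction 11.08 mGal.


BA = g_obs - g_ref + FAC - BC
= 982949.44 - 982998.3 + 33.19 - 11.08
= -26.75 mGal

-26.75


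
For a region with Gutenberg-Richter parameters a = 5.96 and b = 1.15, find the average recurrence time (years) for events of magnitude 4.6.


log10(N) = 5.96 - 1.15*4.6 = 0.67
N = 10^0.67 = 4.677351
T = 1/N = 1/4.677351 = 0.2138 years

0.2138


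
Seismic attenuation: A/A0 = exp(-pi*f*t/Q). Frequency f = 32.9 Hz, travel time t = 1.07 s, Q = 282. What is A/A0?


pi*f*t/Q = pi*32.9*1.07/282 = 0.392175
A/A0 = exp(-0.392175) = 0.675586

0.675586


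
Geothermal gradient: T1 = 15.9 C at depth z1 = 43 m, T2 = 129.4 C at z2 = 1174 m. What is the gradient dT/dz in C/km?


dT = 129.4 - 15.9 = 113.5 C
dz = 1174 - 43 = 1131 m
gradient = dT/dz * 1000 = 113.5/1131 * 1000 = 100.3537 C/km

100.3537


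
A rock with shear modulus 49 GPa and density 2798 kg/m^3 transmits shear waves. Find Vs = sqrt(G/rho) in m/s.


Convert G to Pa: G = 49e9 Pa
Compute G/rho = 49e9 / 2798 = 17512508.935
Vs = sqrt(17512508.935) = 4184.79 m/s

4184.79


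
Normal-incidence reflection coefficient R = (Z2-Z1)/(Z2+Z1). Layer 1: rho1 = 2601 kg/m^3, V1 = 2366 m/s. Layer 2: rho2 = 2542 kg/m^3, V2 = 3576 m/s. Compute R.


Z1 = 2601 * 2366 = 6153966
Z2 = 2542 * 3576 = 9090192
R = (9090192 - 6153966) / (9090192 + 6153966) = 2936226 / 15244158 = 0.1926

0.1926


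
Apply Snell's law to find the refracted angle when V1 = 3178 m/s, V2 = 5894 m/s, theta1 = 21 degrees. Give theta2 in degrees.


sin(theta1) = sin(21 deg) = 0.358368
sin(theta2) = V2/V1 * sin(theta1) = 5894/3178 * 0.358368 = 0.664638
theta2 = arcsin(0.664638) = 41.6546 degrees

41.6546


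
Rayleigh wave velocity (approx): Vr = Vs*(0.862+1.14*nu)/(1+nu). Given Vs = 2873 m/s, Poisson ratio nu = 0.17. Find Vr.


Numerator factor = 0.862 + 1.14*0.17 = 1.0558
Denominator = 1 + 0.17 = 1.17
Vr = 2873 * 1.0558 / 1.17 = 2592.58 m/s

2592.58


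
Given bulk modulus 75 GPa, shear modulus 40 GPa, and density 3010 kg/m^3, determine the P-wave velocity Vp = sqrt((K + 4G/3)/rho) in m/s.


First compute the effective modulus:
K + 4G/3 = 75e9 + 4*40e9/3 = 128333333333.33 Pa
Then divide by density:
128333333333.33 / 3010 = 42635658.9147 Pa/(kg/m^3)
Take the square root:
Vp = sqrt(42635658.9147) = 6529.6 m/s

6529.6


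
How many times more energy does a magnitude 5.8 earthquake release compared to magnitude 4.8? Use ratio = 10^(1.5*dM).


M2 - M1 = 5.8 - 4.8 = 1.0
1.5 * 1.0 = 1.5
ratio = 10^1.5 = 31.62

31.62


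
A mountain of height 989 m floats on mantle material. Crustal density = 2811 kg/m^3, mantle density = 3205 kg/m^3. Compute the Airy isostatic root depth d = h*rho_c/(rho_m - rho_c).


rho_m - rho_c = 3205 - 2811 = 394
d = 989 * 2811 / 394
= 2780079 / 394
= 7056.04 m

7056.04


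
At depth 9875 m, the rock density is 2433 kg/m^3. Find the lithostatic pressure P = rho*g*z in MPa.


P = rho * g * z / 1e6
= 2433 * 9.81 * 9875 / 1e6
= 235693833.75 / 1e6
= 235.6938 MPa

235.6938


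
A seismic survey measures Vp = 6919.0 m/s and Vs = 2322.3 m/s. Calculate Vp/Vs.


Vp/Vs = 6919.0 / 2322.3
= 2.9794

2.9794


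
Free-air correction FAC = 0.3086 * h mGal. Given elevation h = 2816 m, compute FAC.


FAC = 0.3086 * h
= 0.3086 * 2816
= 869.0176 mGal

869.0176


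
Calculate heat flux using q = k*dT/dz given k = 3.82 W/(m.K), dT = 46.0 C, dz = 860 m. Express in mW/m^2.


q = k * dT / dz * 1000
= 3.82 * 46.0 / 860 * 1000
= 0.204326 * 1000
= 204.3256 mW/m^2

204.3256


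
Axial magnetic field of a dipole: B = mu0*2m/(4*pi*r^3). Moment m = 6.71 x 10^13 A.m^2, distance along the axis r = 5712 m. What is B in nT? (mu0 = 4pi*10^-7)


m = 6.71 x 10^13 = 67100000000000 A.m^2
2m = 134200000000000 A.m^2
r^3 = 5712^3 = 186365104128
B = (4pi*10^-7) * 134200000000000 / (4*pi * 186365104128) * 1e9
= 168640693.6447 / 2341932968056.09 * 1e9
= 72009.189 nT

72009.189


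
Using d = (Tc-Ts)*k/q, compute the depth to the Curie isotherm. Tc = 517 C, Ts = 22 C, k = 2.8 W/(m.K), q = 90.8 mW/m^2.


T_Curie - T_surf = 517 - 22 = 495 C
Convert q to W/m^2: 90.8 mW/m^2 = 0.0908 W/m^2
d = 495 * 2.8 / 0.0908 = 15264.32 m

15264.32


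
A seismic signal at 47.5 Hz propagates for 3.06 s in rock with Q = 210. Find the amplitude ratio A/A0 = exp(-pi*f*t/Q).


pi*f*t/Q = pi*47.5*3.06/210 = 2.174431
A/A0 = exp(-2.174431) = 0.113673

0.113673


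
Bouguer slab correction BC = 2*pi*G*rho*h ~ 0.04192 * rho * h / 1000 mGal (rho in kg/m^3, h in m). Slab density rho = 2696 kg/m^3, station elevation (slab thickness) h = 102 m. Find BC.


BC = 0.04192 * rho * h / 1000
= 0.04192 * 2696 * 102 / 1000
= 11.5277 mGal

11.5277


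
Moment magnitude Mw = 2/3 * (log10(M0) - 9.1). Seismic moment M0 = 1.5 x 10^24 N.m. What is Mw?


log10(M0) = log10(1.5 x 10^24) = 24.1761
Mw = 2/3 * (24.1761 - 9.1)
= 2/3 * 15.0761
= 10.05

10.05


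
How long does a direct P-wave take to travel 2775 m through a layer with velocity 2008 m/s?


t = x / V
= 2775 / 2008
= 1.382 s

1.382


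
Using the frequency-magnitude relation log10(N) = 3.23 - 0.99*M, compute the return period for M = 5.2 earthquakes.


log10(N) = 3.23 - 0.99*5.2 = -1.918
N = 10^-1.918 = 0.012078
T = 1/N = 1/0.012078 = 82.7942 years

82.7942


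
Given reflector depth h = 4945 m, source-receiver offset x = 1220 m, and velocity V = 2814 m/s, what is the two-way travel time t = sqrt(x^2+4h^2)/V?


x^2 + 4h^2 = 1220^2 + 4*4945^2 = 1488400 + 97812100 = 99300500
sqrt(99300500) = 9964.9636
t = 9964.9636 / 2814 = 3.5412 s

3.5412


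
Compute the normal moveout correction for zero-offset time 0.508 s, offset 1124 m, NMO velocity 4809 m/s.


x/Vnmo = 1124/4809 = 0.233728
(x/Vnmo)^2 = 0.054629
t0^2 = 0.258064
sqrt(0.258064 + 0.054629) = 0.55919
dt = 0.55919 - 0.508 = 0.05119

0.05119


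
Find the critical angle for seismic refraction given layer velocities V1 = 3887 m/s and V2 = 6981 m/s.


V1/V2 = 3887/6981 = 0.556797
theta_c = arcsin(0.556797) = 33.8346 degrees

33.8346


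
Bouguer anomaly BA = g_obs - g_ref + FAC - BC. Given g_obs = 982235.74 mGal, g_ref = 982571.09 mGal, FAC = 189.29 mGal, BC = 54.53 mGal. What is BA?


BA = g_obs - g_ref + FAC - BC
= 982235.74 - 982571.09 + 189.29 - 54.53
= -200.59 mGal

-200.59


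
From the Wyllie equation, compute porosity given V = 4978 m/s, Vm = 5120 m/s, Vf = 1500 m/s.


1/V - 1/Vm = 1/4978 - 1/5120 = 5.57e-06
1/Vf - 1/Vm = 1/1500 - 1/5120 = 0.00047135
phi = 5.57e-06 / 0.00047135 = 0.0118

0.0118


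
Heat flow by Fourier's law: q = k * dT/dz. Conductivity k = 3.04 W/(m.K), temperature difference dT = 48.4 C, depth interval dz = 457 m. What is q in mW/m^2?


q = k * dT / dz * 1000
= 3.04 * 48.4 / 457 * 1000
= 0.321961 * 1000
= 321.9606 mW/m^2

321.9606


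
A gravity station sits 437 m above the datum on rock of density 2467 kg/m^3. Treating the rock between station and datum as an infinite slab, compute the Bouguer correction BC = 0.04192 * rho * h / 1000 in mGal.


BC = 0.04192 * rho * h / 1000
= 0.04192 * 2467 * 437 / 1000
= 45.1931 mGal

45.1931


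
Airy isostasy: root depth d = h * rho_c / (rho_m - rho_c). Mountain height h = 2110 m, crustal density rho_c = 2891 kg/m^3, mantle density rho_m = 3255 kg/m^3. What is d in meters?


rho_m - rho_c = 3255 - 2891 = 364
d = 2110 * 2891 / 364
= 6100010 / 364
= 16758.27 m

16758.27


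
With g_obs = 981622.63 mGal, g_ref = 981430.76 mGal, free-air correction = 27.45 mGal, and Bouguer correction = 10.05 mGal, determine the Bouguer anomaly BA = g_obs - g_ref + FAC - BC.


BA = g_obs - g_ref + FAC - BC
= 981622.63 - 981430.76 + 27.45 - 10.05
= 209.27 mGal

209.27


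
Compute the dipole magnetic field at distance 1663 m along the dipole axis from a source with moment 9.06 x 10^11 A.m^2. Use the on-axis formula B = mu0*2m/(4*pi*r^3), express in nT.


m = 9.06 x 10^11 = 906000000000 A.m^2
2m = 1812000000000 A.m^2
r^3 = 1663^3 = 4599141247
B = (4pi*10^-7) * 1812000000000 / (4*pi * 4599141247) * 1e9
= 2277026.355322 / 57794513417.59 * 1e9
= 39398.6595 nT

39398.6595


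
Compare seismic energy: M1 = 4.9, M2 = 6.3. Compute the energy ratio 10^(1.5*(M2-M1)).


M2 - M1 = 6.3 - 4.9 = 1.4
1.5 * 1.4 = 2.1
ratio = 10^2.1 = 125.89

125.89


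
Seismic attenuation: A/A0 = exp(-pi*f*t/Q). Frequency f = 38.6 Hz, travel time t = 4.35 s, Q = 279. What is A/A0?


pi*f*t/Q = pi*38.6*4.35/279 = 1.890698
A/A0 = exp(-1.890698) = 0.150966

0.150966


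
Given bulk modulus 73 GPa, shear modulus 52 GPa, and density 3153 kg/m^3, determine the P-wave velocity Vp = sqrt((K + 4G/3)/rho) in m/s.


First compute the effective modulus:
K + 4G/3 = 73e9 + 4*52e9/3 = 142333333333.33 Pa
Then divide by density:
142333333333.33 / 3153 = 45142192.6208 Pa/(kg/m^3)
Take the square root:
Vp = sqrt(45142192.6208) = 6718.79 m/s

6718.79


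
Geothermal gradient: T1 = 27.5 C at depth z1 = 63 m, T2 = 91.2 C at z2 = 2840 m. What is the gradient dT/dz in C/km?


dT = 91.2 - 27.5 = 63.7 C
dz = 2840 - 63 = 2777 m
gradient = dT/dz * 1000 = 63.7/2777 * 1000 = 22.9384 C/km

22.9384


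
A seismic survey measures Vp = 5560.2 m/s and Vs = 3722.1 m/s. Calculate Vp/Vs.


Vp/Vs = 5560.2 / 3722.1
= 1.4938

1.4938


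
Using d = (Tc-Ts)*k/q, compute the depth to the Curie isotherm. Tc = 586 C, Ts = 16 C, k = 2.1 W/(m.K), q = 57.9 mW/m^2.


T_Curie - T_surf = 586 - 16 = 570 C
Convert q to W/m^2: 57.9 mW/m^2 = 0.0579 W/m^2
d = 570 * 2.1 / 0.0579 = 20673.58 m

20673.58


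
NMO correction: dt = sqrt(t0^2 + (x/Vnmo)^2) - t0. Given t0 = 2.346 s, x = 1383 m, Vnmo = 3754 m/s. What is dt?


x/Vnmo = 1383/3754 = 0.368407
(x/Vnmo)^2 = 0.135724
t0^2 = 5.503716
sqrt(5.503716 + 0.135724) = 2.37475
dt = 2.37475 - 2.346 = 0.02875

0.02875


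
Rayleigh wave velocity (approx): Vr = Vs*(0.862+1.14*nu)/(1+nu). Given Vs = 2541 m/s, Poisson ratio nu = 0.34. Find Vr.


Numerator factor = 0.862 + 1.14*0.34 = 1.2496
Denominator = 1 + 0.34 = 1.34
Vr = 2541 * 1.2496 / 1.34 = 2369.58 m/s

2369.58


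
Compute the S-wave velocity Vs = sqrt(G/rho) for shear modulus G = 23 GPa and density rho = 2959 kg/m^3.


Convert G to Pa: G = 23e9 Pa
Compute G/rho = 23e9 / 2959 = 7772896.2487
Vs = sqrt(7772896.2487) = 2787.99 m/s

2787.99


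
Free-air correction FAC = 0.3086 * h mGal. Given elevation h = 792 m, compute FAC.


FAC = 0.3086 * h
= 0.3086 * 792
= 244.4112 mGal

244.4112


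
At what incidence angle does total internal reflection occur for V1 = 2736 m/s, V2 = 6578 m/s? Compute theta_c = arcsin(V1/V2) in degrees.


V1/V2 = 2736/6578 = 0.415932
theta_c = arcsin(0.415932) = 24.578 degrees

24.578


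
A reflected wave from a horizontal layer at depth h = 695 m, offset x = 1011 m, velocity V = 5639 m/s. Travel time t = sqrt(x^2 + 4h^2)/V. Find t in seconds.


x^2 + 4h^2 = 1011^2 + 4*695^2 = 1022121 + 1932100 = 2954221
sqrt(2954221) = 1718.7847
t = 1718.7847 / 5639 = 0.3048 s

0.3048


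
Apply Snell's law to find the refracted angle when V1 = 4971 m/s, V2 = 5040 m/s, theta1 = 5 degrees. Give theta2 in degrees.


sin(theta1) = sin(5 deg) = 0.087156
sin(theta2) = V2/V1 * sin(theta1) = 5040/4971 * 0.087156 = 0.088366
theta2 = arcsin(0.088366) = 5.0696 degrees

5.0696


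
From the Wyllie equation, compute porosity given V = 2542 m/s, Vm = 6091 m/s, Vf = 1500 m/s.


1/V - 1/Vm = 1/2542 - 1/6091 = 0.00022921
1/Vf - 1/Vm = 1/1500 - 1/6091 = 0.00050249
phi = 0.00022921 / 0.00050249 = 0.4562

0.4562


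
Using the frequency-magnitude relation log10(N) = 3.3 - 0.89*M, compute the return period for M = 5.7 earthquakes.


log10(N) = 3.3 - 0.89*5.7 = -1.773
N = 10^-1.773 = 0.016866
T = 1/N = 1/0.016866 = 59.2925 years

59.2925


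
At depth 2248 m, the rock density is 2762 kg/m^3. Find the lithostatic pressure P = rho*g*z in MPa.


P = rho * g * z / 1e6
= 2762 * 9.81 * 2248 / 1e6
= 60910054.56 / 1e6
= 60.9101 MPa

60.9101


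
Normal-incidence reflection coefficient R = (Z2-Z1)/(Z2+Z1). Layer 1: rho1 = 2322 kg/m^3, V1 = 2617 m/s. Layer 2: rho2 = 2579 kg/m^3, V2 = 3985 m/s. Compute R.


Z1 = 2322 * 2617 = 6076674
Z2 = 2579 * 3985 = 10277315
R = (10277315 - 6076674) / (10277315 + 6076674) = 4200641 / 16353989 = 0.2569

0.2569


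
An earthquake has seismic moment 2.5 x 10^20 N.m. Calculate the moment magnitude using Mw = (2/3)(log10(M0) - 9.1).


log10(M0) = log10(2.5 x 10^20) = 20.3979
Mw = 2/3 * (20.3979 - 9.1)
= 2/3 * 11.2979
= 7.53

7.53


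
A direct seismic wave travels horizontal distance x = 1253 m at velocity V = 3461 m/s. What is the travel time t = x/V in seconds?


t = x / V
= 1253 / 3461
= 0.362 s

0.362


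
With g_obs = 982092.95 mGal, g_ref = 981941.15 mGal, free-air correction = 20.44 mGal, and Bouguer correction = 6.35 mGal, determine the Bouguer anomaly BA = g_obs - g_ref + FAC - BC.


BA = g_obs - g_ref + FAC - BC
= 982092.95 - 981941.15 + 20.44 - 6.35
= 165.89 mGal

165.89


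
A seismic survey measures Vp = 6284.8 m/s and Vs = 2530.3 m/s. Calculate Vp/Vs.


Vp/Vs = 6284.8 / 2530.3
= 2.4838

2.4838


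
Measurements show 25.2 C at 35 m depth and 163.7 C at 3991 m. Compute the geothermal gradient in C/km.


dT = 163.7 - 25.2 = 138.5 C
dz = 3991 - 35 = 3956 m
gradient = dT/dz * 1000 = 138.5/3956 * 1000 = 35.0101 C/km

35.0101


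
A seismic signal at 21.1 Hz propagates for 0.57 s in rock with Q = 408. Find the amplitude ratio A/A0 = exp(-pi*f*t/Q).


pi*f*t/Q = pi*21.1*0.57/408 = 0.092608
A/A0 = exp(-0.092608) = 0.911551

0.911551


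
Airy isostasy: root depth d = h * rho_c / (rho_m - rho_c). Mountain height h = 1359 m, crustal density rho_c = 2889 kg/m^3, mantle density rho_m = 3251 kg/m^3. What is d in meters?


rho_m - rho_c = 3251 - 2889 = 362
d = 1359 * 2889 / 362
= 3926151 / 362
= 10845.72 m

10845.72


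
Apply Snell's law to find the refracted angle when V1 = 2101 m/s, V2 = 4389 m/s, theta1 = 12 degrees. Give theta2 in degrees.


sin(theta1) = sin(12 deg) = 0.207912
sin(theta2) = V2/V1 * sin(theta1) = 4389/2101 * 0.207912 = 0.434329
theta2 = arcsin(0.434329) = 25.7426 degrees

25.7426


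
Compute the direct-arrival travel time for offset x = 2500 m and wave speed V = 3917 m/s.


t = x / V
= 2500 / 3917
= 0.6382 s

0.6382


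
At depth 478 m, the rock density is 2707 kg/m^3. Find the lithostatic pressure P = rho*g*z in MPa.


P = rho * g * z / 1e6
= 2707 * 9.81 * 478 / 1e6
= 12693610.26 / 1e6
= 12.6936 MPa

12.6936


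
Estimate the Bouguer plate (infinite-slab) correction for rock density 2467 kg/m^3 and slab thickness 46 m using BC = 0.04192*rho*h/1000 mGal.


BC = 0.04192 * rho * h / 1000
= 0.04192 * 2467 * 46 / 1000
= 4.7572 mGal

4.7572


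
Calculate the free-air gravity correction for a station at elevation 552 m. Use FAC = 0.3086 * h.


FAC = 0.3086 * h
= 0.3086 * 552
= 170.3472 mGal

170.3472


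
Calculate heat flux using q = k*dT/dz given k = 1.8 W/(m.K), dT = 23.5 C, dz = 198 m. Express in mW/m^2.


q = k * dT / dz * 1000
= 1.8 * 23.5 / 198 * 1000
= 0.213636 * 1000
= 213.6364 mW/m^2

213.6364


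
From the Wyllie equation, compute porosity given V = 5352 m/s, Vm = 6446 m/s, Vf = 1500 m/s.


1/V - 1/Vm = 1/5352 - 1/6446 = 3.171e-05
1/Vf - 1/Vm = 1/1500 - 1/6446 = 0.00051153
phi = 3.171e-05 / 0.00051153 = 0.062

0.062


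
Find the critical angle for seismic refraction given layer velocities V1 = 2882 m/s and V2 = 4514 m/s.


V1/V2 = 2882/4514 = 0.638458
theta_c = arcsin(0.638458) = 39.6769 degrees

39.6769


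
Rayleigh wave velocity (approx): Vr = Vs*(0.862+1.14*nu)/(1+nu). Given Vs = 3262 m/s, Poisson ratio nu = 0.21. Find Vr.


Numerator factor = 0.862 + 1.14*0.21 = 1.1014
Denominator = 1 + 0.21 = 1.21
Vr = 3262 * 1.1014 / 1.21 = 2969.23 m/s

2969.23


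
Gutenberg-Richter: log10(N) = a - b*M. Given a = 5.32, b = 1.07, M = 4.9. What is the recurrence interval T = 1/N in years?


log10(N) = 5.32 - 1.07*4.9 = 0.077
N = 10^0.077 = 1.193988
T = 1/N = 1/1.193988 = 0.8375 years

0.8375


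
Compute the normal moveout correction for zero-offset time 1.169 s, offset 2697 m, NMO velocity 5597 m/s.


x/Vnmo = 2697/5597 = 0.481865
(x/Vnmo)^2 = 0.232194
t0^2 = 1.366561
sqrt(1.366561 + 0.232194) = 1.264419
dt = 1.264419 - 1.169 = 0.095419

0.095419


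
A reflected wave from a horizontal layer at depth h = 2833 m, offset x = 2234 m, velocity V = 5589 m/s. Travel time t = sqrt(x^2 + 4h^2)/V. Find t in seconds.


x^2 + 4h^2 = 2234^2 + 4*2833^2 = 4990756 + 32103556 = 37094312
sqrt(37094312) = 6090.51
t = 6090.51 / 5589 = 1.0897 s

1.0897


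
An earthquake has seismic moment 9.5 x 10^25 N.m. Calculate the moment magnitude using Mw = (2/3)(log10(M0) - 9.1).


log10(M0) = log10(9.5 x 10^25) = 25.9777
Mw = 2/3 * (25.9777 - 9.1)
= 2/3 * 16.8777
= 11.25

11.25


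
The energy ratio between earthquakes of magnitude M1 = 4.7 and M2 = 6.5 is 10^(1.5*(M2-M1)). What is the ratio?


M2 - M1 = 6.5 - 4.7 = 1.8
1.5 * 1.8 = 2.7
ratio = 10^2.7 = 501.19

501.19


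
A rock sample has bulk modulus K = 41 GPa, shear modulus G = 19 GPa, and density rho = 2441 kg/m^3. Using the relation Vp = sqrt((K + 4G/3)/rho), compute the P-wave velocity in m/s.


First compute the effective modulus:
K + 4G/3 = 41e9 + 4*19e9/3 = 66333333333.33 Pa
Then divide by density:
66333333333.33 / 2441 = 27174655.196 Pa/(kg/m^3)
Take the square root:
Vp = sqrt(27174655.196) = 5212.93 m/s

5212.93


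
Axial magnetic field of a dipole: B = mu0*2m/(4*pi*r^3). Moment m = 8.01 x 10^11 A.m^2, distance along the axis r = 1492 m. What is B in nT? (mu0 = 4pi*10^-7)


m = 8.01 x 10^11 = 801000000000 A.m^2
2m = 1602000000000 A.m^2
r^3 = 1492^3 = 3321287488
B = (4pi*10^-7) * 1602000000000 / (4*pi * 3321287488) * 1e9
= 2013132.57242 / 41736529491.04 * 1e9
= 48234.3069 nT

48234.3069


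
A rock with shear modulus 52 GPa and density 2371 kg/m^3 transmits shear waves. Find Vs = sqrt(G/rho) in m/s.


Convert G to Pa: G = 52e9 Pa
Compute G/rho = 52e9 / 2371 = 21931674.399
Vs = sqrt(21931674.399) = 4683.13 m/s

4683.13


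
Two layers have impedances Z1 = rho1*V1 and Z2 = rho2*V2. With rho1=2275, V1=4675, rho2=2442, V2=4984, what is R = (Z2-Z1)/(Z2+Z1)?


Z1 = 2275 * 4675 = 10635625
Z2 = 2442 * 4984 = 12170928
R = (12170928 - 10635625) / (12170928 + 10635625) = 1535303 / 22806553 = 0.0673

0.0673


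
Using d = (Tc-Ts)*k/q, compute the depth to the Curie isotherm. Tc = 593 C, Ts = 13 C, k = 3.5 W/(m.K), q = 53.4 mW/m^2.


T_Curie - T_surf = 593 - 13 = 580 C
Convert q to W/m^2: 53.4 mW/m^2 = 0.0534 W/m^2
d = 580 * 3.5 / 0.0534 = 38014.98 m

38014.98


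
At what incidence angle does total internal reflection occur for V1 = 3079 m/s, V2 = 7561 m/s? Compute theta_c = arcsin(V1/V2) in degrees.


V1/V2 = 3079/7561 = 0.407221
theta_c = arcsin(0.407221) = 24.0304 degrees

24.0304


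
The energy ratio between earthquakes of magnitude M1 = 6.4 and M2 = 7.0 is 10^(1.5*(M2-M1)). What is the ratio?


M2 - M1 = 7.0 - 6.4 = 0.6
1.5 * 0.6 = 0.9
ratio = 10^0.9 = 7.94

7.94


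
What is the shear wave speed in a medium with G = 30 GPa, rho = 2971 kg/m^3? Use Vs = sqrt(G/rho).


Convert G to Pa: G = 30e9 Pa
Compute G/rho = 30e9 / 2971 = 10097610.2322
Vs = sqrt(10097610.2322) = 3177.67 m/s

3177.67


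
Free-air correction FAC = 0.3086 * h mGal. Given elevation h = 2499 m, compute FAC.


FAC = 0.3086 * h
= 0.3086 * 2499
= 771.1914 mGal

771.1914


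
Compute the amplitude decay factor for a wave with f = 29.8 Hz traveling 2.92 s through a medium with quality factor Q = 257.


pi*f*t/Q = pi*29.8*2.92/257 = 1.063692
A/A0 = exp(-1.063692) = 0.345179

0.345179


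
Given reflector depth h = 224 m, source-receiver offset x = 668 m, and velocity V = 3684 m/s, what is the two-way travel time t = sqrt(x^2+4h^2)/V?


x^2 + 4h^2 = 668^2 + 4*224^2 = 446224 + 200704 = 646928
sqrt(646928) = 804.3183
t = 804.3183 / 3684 = 0.2183 s

0.2183


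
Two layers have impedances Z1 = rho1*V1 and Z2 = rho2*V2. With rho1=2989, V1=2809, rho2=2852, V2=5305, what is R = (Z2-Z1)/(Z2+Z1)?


Z1 = 2989 * 2809 = 8396101
Z2 = 2852 * 5305 = 15129860
R = (15129860 - 8396101) / (15129860 + 8396101) = 6733759 / 23525961 = 0.2862

0.2862


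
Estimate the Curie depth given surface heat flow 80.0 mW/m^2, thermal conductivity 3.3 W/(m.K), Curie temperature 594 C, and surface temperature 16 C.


T_Curie - T_surf = 594 - 16 = 578 C
Convert q to W/m^2: 80.0 mW/m^2 = 0.08 W/m^2
d = 578 * 3.3 / 0.08 = 23842.5 m

23842.5


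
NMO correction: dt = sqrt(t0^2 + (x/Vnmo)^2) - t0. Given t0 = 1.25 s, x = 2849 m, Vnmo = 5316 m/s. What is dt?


x/Vnmo = 2849/5316 = 0.535929
(x/Vnmo)^2 = 0.28722
t0^2 = 1.5625
sqrt(1.5625 + 0.28722) = 1.360044
dt = 1.360044 - 1.25 = 0.110044

0.110044


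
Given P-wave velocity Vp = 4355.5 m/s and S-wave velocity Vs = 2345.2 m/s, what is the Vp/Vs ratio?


Vp/Vs = 4355.5 / 2345.2
= 1.8572

1.8572


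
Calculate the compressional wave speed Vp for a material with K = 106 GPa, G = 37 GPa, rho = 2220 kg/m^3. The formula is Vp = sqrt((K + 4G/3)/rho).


First compute the effective modulus:
K + 4G/3 = 106e9 + 4*37e9/3 = 155333333333.33 Pa
Then divide by density:
155333333333.33 / 2220 = 69969969.97 Pa/(kg/m^3)
Take the square root:
Vp = sqrt(69969969.97) = 8364.81 m/s

8364.81


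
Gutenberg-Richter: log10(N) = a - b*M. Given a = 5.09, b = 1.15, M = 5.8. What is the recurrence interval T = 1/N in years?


log10(N) = 5.09 - 1.15*5.8 = -1.58
N = 10^-1.58 = 0.026303
T = 1/N = 1/0.026303 = 38.0189 years

38.0189


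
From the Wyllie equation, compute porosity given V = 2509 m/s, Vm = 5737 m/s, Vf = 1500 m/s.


1/V - 1/Vm = 1/2509 - 1/5737 = 0.00022426
1/Vf - 1/Vm = 1/1500 - 1/5737 = 0.00049236
phi = 0.00022426 / 0.00049236 = 0.4555

0.4555


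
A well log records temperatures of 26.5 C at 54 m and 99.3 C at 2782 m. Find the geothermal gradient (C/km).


dT = 99.3 - 26.5 = 72.8 C
dz = 2782 - 54 = 2728 m
gradient = dT/dz * 1000 = 72.8/2728 * 1000 = 26.6862 C/km

26.6862


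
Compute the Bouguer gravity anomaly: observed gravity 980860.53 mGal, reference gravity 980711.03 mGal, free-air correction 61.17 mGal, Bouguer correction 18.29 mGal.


BA = g_obs - g_ref + FAC - BC
= 980860.53 - 980711.03 + 61.17 - 18.29
= 192.38 mGal

192.38


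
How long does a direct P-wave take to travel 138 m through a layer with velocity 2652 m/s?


t = x / V
= 138 / 2652
= 0.052 s

0.052
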